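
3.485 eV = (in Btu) 5.292e-22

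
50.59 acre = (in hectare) 20.47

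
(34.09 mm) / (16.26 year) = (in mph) 1.487e-10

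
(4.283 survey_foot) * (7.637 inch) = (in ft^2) 2.726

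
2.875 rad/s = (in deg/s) 164.7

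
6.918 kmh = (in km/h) 6.918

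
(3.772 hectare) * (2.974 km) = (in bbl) 7.056e+08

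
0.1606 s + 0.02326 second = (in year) 5.83e-09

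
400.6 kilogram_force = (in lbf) 883.2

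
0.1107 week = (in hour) 18.6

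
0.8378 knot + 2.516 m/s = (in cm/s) 294.7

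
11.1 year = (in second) 3.5e+08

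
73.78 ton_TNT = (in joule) 3.087e+11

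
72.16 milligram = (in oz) 0.002545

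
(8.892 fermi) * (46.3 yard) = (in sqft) 4.052e-12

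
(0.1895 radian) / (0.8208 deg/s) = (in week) 2.187e-05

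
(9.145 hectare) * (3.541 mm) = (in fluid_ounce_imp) 1.14e+07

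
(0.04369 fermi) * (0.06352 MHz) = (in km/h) 9.991e-12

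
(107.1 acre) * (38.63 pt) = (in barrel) 3.715e+04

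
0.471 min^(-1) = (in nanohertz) 7.85e+06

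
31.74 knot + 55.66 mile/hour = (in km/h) 148.4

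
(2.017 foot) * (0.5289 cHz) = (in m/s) 0.003252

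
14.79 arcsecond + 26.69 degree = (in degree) 26.69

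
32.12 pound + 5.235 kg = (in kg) 19.8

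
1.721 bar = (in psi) 24.96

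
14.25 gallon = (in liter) 53.94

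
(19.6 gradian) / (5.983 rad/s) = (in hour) 1.429e-05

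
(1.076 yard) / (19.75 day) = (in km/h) 2.076e-06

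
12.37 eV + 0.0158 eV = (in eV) 12.39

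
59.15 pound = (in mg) 2.683e+07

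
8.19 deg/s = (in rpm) 1.365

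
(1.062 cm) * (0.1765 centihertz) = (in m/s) 1.874e-05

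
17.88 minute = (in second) 1073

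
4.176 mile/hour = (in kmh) 6.721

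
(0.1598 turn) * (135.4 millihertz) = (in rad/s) 0.1359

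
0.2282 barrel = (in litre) 36.28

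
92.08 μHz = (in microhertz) 92.08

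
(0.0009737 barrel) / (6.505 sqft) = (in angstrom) 2.562e+06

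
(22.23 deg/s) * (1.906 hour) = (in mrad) 2.662e+06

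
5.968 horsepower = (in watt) 4450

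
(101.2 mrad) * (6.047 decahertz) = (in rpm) 58.44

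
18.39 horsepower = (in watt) 1.371e+04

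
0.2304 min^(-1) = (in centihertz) 0.384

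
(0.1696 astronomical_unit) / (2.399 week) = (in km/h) 6.295e+04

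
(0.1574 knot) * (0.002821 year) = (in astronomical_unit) 4.815e-08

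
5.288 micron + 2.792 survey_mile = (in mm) 4.493e+06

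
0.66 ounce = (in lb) 0.04125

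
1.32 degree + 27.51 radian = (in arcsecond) 5.679e+06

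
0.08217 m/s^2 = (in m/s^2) 0.08217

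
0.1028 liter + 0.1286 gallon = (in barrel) 0.003708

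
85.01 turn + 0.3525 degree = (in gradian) 3.4e+04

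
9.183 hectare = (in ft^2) 9.884e+05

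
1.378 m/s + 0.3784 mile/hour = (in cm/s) 154.7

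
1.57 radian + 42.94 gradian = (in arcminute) 7716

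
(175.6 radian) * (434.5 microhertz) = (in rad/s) 0.0763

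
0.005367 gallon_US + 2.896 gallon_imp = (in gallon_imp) 2.9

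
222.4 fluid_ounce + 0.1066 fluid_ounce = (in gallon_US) 1.738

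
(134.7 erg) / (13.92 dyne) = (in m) 0.09677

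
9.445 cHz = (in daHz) 0.009445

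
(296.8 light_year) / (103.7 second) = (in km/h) 9.748e+16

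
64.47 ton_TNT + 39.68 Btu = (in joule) 2.697e+11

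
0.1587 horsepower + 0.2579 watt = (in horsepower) 0.159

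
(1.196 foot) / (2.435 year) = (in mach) 1.394e-11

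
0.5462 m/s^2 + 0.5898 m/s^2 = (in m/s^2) 1.136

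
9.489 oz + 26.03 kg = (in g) 2.63e+04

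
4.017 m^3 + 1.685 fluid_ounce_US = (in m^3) 4.017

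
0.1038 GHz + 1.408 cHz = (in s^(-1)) 1.038e+08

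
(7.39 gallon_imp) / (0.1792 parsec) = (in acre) 1.501e-21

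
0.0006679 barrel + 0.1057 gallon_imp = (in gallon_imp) 0.1291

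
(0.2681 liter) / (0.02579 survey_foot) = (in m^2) 0.03411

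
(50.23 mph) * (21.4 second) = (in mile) 0.2986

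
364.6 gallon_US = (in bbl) 8.681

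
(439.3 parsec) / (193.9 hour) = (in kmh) 6.991e+13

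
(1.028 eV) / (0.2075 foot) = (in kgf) 2.656e-19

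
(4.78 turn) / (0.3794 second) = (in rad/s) 79.16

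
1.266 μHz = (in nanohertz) 1266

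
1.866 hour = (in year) 0.000213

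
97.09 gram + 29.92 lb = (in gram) 1.367e+04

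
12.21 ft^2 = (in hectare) 0.0001134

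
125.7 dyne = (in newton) 0.001257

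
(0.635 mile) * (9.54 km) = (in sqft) 1.049e+08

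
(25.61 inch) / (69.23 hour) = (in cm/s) 0.000261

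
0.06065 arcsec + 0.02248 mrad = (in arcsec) 4.697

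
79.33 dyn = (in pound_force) 0.0001783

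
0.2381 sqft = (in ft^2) 0.2381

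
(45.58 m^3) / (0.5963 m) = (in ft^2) 822.8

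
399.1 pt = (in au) 9.411e-13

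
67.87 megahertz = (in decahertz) 6.787e+06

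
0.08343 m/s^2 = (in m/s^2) 0.08343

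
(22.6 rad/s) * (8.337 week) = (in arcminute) 3.917e+11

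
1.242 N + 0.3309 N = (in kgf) 0.1604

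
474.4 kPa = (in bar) 4.744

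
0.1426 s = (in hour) 3.961e-05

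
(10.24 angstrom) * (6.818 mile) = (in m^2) 1.124e-05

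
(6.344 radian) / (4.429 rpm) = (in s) 13.68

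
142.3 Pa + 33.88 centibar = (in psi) 4.935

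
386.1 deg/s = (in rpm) 64.35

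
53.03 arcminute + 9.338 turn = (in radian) 58.69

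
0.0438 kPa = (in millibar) 0.438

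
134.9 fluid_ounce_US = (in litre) 3.989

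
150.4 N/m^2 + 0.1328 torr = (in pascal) 168.1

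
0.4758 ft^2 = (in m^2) 0.0442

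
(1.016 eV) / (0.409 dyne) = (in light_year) 4.207e-30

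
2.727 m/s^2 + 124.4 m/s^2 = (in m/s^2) 127.1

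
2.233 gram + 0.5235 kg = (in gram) 525.7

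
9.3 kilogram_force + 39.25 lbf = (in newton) 265.8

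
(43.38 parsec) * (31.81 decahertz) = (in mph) 9.525e+20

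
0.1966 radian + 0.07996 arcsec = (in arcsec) 4.055e+04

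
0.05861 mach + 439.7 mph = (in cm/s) 2.165e+04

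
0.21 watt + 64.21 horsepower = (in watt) 4.788e+04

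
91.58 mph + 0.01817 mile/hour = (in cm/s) 4095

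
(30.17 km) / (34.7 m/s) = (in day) 0.01006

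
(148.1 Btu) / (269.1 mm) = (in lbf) 1.305e+05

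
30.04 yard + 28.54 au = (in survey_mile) 2.653e+09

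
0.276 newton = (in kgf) 0.02814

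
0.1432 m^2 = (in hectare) 1.432e-05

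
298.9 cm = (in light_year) 3.159e-16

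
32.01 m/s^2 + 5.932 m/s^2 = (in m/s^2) 37.94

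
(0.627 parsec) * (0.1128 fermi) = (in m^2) 2.182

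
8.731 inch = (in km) 0.0002218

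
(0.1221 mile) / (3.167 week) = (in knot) 0.0001994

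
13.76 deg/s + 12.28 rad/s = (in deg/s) 717.4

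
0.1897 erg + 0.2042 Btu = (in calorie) 51.49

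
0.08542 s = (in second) 0.08542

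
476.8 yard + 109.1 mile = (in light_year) 1.86e-11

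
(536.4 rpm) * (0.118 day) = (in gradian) 3.646e+07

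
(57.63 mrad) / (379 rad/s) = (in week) 2.514e-10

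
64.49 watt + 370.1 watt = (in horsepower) 0.5828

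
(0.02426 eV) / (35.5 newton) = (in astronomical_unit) 7.319e-34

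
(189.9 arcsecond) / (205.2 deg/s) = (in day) 2.975e-09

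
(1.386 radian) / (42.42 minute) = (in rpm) 0.0052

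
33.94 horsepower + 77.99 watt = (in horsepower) 34.04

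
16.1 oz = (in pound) 1.006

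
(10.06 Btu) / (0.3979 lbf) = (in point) 1.7e+07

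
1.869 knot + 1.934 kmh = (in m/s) 1.499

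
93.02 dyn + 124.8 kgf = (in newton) 1224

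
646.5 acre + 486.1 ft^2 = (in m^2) 2.616e+06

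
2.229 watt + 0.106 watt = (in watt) 2.335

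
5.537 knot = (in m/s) 2.848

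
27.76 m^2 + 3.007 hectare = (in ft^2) 3.24e+05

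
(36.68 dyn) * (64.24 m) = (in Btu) 2.233e-05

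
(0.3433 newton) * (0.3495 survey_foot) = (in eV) 2.283e+17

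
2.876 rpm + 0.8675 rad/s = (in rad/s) 1.169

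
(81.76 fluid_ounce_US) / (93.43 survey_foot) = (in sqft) 0.0009139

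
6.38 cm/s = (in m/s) 0.0638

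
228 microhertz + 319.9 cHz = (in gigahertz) 3.199e-09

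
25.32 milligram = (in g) 0.02532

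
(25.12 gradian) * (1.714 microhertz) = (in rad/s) 6.763e-07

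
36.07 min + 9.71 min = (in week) 0.004542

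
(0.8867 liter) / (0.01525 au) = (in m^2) 3.887e-13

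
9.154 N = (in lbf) 2.058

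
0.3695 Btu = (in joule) 389.8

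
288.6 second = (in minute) 4.81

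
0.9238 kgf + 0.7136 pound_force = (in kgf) 1.247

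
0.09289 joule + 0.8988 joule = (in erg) 9.917e+06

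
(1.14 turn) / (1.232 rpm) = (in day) 0.0006426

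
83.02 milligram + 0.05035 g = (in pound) 0.000294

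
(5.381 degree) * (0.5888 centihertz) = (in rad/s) 0.000553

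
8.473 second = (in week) 1.401e-05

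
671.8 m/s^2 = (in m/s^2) 671.8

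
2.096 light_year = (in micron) 1.983e+22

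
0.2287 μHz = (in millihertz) 0.0002287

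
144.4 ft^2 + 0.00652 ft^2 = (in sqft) 144.4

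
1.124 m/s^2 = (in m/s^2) 1.124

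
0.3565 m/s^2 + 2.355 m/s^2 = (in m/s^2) 2.712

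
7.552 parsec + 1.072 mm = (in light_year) 24.63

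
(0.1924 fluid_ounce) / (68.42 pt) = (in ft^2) 0.002537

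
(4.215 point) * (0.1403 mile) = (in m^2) 0.3357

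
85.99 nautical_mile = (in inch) 6.27e+06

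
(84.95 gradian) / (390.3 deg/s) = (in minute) 0.003265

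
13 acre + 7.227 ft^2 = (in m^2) 5.261e+04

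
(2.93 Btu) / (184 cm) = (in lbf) 377.7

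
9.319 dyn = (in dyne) 9.319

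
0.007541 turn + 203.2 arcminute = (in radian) 0.1065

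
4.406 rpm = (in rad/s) 0.4614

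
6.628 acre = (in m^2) 2.682e+04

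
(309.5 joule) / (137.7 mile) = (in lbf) 0.000314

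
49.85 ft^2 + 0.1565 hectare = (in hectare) 0.157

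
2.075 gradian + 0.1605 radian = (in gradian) 12.29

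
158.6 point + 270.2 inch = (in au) 4.625e-11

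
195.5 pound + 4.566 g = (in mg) 8.868e+07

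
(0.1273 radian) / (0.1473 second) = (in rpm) 8.253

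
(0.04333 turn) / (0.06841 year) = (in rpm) 1.205e-06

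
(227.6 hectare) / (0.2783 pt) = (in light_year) 2.45e-06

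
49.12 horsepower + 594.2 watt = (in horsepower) 49.92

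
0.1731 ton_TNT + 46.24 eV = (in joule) 7.243e+08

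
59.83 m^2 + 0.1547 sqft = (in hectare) 0.005984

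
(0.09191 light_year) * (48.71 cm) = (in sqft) 4.559e+15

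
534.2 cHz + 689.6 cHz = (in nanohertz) 1.224e+10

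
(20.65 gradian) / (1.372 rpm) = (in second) 2.258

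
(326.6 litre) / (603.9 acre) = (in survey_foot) 4.384e-07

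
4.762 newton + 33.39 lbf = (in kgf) 15.63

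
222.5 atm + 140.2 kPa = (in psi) 3290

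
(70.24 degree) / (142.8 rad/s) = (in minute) 0.0001431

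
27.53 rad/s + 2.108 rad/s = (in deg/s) 1698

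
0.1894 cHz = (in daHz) 0.0001894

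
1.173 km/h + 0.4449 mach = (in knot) 295.1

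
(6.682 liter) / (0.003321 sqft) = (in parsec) 7.019e-16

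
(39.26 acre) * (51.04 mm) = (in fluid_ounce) 2.742e+08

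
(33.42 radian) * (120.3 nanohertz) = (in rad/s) 4.02e-06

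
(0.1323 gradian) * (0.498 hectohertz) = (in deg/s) 5.93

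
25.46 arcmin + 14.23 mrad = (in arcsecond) 4463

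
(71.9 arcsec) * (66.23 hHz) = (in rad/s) 2.309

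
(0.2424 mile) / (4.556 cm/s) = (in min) 142.7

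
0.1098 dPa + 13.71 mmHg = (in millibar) 18.28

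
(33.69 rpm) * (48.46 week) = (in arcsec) 2.133e+13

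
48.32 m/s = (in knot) 93.93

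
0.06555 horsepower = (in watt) 48.88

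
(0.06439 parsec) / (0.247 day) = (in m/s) 9.31e+10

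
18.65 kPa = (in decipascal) 1.865e+05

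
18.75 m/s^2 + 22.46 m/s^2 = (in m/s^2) 41.21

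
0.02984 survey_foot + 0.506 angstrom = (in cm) 0.9095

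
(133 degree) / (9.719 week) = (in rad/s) 3.949e-07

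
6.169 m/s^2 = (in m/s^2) 6.169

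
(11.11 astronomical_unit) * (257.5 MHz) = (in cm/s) 4.28e+22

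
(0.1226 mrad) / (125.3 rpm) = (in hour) 2.595e-09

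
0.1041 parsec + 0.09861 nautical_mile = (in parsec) 0.1041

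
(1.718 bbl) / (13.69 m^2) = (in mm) 19.95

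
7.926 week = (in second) 4.794e+06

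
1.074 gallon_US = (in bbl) 0.02557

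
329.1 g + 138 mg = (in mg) 3.292e+05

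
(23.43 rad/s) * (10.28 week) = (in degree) 8.346e+09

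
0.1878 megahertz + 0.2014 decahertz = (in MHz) 0.1878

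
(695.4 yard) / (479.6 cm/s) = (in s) 132.6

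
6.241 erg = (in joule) 6.241e-07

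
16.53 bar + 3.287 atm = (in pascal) 1.986e+06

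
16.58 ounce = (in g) 470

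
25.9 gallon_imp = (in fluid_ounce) 3981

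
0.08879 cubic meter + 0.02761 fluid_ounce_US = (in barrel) 0.5585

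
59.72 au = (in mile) 5.551e+09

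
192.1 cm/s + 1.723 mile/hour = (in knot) 5.231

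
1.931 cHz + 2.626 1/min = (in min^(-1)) 3.785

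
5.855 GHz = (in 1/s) 5.855e+09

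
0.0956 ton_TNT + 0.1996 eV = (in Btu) 3.791e+05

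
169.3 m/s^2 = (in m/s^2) 169.3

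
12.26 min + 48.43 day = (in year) 0.1327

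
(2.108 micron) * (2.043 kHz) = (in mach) 1.265e-05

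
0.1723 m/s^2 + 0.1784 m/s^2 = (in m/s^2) 0.3507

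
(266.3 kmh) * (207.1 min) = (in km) 919.2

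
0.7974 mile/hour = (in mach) 0.001047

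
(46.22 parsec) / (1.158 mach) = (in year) 1.147e+08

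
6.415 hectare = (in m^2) 6.415e+04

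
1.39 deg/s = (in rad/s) 0.02426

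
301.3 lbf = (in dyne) 1.34e+08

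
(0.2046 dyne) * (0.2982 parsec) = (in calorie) 4.5e+09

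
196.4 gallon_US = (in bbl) 4.676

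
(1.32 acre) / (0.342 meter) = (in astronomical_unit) 1.044e-07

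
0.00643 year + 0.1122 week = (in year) 0.008582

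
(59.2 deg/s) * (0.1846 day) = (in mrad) 1.648e+07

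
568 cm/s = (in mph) 12.71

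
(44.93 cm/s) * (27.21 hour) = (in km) 44.01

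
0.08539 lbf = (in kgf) 0.03873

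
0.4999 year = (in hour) 4379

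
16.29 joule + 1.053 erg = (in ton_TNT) 3.893e-09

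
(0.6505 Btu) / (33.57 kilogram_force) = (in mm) 2085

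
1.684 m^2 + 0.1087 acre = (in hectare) 0.04416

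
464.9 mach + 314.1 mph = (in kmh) 5.704e+05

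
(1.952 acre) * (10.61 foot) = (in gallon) 6.749e+06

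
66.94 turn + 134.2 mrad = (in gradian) 2.678e+04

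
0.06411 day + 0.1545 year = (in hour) 1355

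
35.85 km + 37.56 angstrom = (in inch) 1.411e+06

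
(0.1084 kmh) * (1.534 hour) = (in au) 1.112e-09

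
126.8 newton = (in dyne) 1.268e+07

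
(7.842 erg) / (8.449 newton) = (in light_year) 9.811e-24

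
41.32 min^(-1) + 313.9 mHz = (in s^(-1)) 1.003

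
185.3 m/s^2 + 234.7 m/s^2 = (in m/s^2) 420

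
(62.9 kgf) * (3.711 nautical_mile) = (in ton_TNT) 0.001013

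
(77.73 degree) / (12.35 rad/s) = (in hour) 3.051e-05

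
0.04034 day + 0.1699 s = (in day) 0.04034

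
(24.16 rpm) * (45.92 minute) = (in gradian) 4.438e+05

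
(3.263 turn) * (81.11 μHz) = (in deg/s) 0.09528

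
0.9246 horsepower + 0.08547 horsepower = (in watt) 753.2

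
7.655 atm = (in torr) 5818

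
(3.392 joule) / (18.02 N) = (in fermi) 1.882e+14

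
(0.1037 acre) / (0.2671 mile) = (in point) 2767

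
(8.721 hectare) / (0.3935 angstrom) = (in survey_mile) 1.377e+12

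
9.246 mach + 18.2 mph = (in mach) 9.27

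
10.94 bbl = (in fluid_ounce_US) 5.881e+04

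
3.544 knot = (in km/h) 6.563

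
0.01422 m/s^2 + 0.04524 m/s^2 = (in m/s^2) 0.05946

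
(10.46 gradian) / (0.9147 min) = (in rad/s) 0.002994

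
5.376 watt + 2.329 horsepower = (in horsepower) 2.336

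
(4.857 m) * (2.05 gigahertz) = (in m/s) 9.957e+09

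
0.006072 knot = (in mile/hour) 0.006988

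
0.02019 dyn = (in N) 2.019e-07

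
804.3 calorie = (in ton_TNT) 8.043e-07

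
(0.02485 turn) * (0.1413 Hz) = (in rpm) 0.2107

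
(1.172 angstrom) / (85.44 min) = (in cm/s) 2.286e-12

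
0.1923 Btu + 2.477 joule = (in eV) 1.282e+21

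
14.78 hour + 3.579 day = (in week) 0.5993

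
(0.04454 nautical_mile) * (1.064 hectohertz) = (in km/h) 3.16e+04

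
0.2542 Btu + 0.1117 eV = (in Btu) 0.2542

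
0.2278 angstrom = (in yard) 2.491e-11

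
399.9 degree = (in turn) 1.111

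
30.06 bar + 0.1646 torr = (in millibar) 3.006e+04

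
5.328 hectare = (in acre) 13.17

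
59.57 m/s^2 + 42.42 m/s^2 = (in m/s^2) 102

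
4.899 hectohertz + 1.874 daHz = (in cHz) 5.086e+04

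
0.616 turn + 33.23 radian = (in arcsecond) 7.653e+06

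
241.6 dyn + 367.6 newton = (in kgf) 37.49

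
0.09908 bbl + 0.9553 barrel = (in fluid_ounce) 5668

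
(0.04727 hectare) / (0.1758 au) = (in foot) 5.897e-08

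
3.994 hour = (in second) 1.438e+04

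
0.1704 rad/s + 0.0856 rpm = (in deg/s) 10.28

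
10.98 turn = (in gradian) 4392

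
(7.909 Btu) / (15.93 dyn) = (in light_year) 5.537e-09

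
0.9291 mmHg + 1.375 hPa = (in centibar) 0.2614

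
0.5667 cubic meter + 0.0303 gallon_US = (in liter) 566.8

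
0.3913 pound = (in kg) 0.1775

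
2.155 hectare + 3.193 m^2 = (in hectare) 2.155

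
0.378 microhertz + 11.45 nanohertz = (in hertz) 3.894e-07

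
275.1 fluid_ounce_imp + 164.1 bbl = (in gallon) 6894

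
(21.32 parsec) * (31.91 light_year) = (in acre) 4.908e+31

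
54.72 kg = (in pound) 120.6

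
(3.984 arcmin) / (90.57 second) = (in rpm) 0.0001222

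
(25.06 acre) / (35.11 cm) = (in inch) 1.137e+07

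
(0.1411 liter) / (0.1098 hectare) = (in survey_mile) 7.985e-11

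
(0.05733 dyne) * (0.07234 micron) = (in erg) 4.147e-07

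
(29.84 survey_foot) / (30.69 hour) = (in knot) 0.00016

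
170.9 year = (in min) 8.983e+07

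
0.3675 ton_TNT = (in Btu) 1.457e+06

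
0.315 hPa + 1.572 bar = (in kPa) 157.2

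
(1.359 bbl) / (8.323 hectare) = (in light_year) 2.744e-22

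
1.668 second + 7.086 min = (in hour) 0.1186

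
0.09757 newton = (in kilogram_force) 0.009949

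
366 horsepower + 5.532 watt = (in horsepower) 366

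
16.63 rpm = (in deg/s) 99.78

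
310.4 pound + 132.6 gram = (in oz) 4971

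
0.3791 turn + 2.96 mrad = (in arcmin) 8199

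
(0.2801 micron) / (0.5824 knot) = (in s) 9.349e-07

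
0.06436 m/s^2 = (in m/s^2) 0.06436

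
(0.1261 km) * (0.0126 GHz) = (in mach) 4.666e+06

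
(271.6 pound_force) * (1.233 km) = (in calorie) 3.56e+05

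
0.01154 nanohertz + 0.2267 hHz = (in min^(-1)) 1360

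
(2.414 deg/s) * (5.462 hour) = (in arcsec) 1.709e+08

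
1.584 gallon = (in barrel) 0.03771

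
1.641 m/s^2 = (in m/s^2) 1.641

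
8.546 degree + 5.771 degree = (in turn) 0.03977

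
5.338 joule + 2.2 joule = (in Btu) 0.007145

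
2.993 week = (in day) 20.95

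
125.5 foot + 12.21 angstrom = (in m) 38.25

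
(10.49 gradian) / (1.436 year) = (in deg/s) 2.085e-07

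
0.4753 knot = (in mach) 0.0007181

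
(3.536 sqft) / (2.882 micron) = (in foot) 3.74e+05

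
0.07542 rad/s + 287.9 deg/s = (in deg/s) 292.2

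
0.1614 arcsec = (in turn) 1.245e-07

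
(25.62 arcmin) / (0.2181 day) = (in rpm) 3.777e-06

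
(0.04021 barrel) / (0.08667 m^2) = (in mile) 4.583e-05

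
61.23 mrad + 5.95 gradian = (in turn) 0.02462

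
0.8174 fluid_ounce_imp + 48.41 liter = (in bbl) 0.3046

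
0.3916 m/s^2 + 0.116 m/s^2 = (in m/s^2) 0.5076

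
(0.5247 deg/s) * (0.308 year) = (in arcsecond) 1.835e+10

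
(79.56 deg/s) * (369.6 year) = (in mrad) 1.618e+13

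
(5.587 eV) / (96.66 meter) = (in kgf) 9.443e-22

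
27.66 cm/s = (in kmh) 0.9958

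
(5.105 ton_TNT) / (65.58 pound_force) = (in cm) 7.322e+09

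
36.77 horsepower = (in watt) 2.742e+04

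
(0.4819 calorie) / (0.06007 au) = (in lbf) 5.044e-11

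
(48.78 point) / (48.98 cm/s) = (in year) 1.114e-09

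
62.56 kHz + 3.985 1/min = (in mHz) 6.256e+07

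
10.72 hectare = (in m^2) 1.072e+05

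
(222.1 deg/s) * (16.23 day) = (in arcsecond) 1.121e+12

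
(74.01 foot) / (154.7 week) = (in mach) 7.081e-10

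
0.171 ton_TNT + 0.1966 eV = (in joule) 7.155e+08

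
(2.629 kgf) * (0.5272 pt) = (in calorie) 0.001146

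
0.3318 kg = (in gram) 331.8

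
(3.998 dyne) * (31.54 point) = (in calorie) 1.063e-07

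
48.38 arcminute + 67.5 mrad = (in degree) 4.674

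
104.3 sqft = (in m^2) 9.69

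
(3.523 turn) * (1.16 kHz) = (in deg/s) 1.471e+06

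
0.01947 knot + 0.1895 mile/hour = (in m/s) 0.09473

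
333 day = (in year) 0.9123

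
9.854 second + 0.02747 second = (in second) 9.881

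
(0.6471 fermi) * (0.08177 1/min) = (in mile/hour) 1.973e-18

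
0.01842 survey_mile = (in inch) 1167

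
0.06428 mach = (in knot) 42.55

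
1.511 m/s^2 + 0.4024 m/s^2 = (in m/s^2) 1.913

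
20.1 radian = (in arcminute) 6.91e+04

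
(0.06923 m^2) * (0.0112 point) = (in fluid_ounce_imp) 0.009627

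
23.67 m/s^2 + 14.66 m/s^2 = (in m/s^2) 38.33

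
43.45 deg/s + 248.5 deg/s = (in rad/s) 5.095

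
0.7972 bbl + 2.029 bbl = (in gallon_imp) 98.84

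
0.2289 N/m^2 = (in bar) 2.289e-06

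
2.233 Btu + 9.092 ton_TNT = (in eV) 2.374e+29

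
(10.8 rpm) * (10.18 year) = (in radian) 3.631e+08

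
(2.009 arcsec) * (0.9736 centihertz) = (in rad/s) 9.483e-08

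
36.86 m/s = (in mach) 0.1083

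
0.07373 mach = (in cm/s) 2511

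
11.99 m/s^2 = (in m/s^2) 11.99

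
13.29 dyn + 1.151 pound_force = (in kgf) 0.5221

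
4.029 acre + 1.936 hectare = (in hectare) 3.566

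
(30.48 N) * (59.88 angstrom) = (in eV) 1.139e+12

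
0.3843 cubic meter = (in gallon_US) 101.5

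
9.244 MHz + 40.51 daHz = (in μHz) 9.244e+12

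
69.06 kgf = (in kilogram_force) 69.06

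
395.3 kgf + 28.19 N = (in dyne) 3.905e+08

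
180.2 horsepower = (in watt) 1.344e+05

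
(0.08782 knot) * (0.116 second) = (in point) 14.86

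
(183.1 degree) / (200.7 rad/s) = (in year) 5.049e-10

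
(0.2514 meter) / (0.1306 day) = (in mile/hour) 4.984e-05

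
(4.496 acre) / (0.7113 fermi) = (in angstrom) 2.558e+29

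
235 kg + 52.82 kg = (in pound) 634.5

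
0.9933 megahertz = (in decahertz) 9.933e+04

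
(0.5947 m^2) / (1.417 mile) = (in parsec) 8.451e-21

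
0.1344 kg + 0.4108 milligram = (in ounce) 4.741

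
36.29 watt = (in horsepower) 0.04867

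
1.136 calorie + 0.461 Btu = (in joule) 491.1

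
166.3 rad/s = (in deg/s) 9528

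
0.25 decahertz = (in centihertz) 250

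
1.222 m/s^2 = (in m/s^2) 1.222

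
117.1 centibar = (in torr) 878.3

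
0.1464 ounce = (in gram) 4.15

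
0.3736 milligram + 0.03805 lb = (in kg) 0.01726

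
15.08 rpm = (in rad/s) 1.579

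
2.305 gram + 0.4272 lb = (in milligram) 1.961e+05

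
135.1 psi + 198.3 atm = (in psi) 3049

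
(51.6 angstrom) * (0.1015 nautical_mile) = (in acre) 2.397e-10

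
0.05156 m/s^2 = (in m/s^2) 0.05156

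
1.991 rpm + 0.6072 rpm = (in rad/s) 0.2721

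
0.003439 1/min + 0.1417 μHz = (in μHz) 57.46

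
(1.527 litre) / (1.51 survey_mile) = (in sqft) 6.764e-06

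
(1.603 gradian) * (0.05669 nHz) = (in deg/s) 8.179e-11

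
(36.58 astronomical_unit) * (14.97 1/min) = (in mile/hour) 3.054e+12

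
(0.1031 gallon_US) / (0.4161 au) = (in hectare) 6.27e-19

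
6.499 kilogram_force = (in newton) 63.73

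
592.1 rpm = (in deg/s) 3553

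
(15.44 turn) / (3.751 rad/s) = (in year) 8.201e-07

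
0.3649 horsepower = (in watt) 272.1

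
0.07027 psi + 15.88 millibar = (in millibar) 20.72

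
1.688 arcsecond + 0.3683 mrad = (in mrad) 0.3765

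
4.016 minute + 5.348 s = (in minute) 4.105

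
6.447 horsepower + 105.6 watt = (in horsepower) 6.589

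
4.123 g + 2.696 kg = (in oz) 95.24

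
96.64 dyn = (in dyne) 96.64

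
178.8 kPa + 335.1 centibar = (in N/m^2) 5.139e+05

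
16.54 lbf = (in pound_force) 16.54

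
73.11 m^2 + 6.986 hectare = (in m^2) 6.993e+04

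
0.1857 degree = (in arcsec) 668.5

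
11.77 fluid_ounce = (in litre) 0.3481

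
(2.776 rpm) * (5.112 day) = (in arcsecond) 2.648e+10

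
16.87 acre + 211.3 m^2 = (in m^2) 6.848e+04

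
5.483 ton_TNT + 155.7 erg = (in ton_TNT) 5.483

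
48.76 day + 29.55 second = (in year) 0.1336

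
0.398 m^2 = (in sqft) 4.284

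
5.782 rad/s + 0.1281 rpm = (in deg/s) 332.1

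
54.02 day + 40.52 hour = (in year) 0.1526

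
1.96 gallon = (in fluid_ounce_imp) 261.1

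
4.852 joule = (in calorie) 1.16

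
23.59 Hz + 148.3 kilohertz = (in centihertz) 1.483e+07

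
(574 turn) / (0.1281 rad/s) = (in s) 2.815e+04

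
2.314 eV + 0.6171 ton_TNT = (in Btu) 2.447e+06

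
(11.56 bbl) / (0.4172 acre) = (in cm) 0.1089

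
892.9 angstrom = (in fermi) 8.929e+07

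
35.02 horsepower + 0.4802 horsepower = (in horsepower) 35.5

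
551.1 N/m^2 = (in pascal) 551.1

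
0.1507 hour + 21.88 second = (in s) 564.4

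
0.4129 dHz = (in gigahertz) 4.129e-11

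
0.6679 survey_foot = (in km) 0.0002036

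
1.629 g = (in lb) 0.003591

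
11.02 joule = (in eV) 6.878e+19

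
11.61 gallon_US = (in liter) 43.95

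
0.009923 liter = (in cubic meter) 9.923e-06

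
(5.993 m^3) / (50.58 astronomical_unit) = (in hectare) 7.92e-17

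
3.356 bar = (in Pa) 3.356e+05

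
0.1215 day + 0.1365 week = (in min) 1551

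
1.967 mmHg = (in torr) 1.967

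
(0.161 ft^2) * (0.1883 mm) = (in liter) 0.002816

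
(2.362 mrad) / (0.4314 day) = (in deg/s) 3.631e-06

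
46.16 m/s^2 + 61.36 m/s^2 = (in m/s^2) 107.5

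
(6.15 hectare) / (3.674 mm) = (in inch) 6.59e+08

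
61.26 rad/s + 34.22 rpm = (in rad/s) 64.84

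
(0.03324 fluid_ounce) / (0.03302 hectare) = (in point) 8.439e-06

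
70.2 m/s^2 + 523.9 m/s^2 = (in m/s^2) 594.1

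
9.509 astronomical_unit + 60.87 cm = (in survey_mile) 8.839e+08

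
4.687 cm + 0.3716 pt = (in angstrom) 4.7e+08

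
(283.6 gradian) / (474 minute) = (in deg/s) 0.008975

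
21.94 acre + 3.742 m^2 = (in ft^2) 9.557e+05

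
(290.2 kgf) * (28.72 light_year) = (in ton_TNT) 1.848e+11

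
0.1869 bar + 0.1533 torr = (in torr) 140.3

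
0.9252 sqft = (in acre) 2.124e-05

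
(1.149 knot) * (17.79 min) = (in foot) 2070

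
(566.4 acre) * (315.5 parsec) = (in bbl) 1.404e+26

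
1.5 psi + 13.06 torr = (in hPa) 120.8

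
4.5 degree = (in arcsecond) 1.62e+04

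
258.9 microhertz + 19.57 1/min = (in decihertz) 3.264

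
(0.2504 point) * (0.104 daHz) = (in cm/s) 0.009187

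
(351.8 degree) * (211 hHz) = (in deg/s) 7.423e+06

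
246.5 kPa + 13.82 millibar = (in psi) 35.95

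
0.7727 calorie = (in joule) 3.233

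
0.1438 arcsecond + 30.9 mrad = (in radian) 0.0309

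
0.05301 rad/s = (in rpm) 0.5062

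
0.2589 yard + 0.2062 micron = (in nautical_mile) 0.0001278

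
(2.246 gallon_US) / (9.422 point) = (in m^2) 2.558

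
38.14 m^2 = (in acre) 0.009425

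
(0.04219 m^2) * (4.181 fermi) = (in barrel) 1.109e-15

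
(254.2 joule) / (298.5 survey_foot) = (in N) 2.794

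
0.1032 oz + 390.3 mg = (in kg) 0.003316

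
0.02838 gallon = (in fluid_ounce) 3.633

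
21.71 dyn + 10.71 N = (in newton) 10.71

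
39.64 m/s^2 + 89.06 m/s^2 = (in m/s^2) 128.7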